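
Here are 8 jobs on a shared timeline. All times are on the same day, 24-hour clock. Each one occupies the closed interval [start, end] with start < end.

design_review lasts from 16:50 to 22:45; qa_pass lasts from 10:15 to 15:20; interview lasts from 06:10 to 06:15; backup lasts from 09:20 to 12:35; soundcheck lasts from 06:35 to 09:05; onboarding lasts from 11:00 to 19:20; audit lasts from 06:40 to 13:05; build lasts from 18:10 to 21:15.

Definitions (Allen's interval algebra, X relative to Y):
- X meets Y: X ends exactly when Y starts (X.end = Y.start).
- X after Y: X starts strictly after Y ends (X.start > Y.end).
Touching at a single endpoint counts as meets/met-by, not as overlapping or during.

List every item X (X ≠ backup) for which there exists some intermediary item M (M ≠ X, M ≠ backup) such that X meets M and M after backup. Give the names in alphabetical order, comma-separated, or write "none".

none

Target backup = [09:20, 12:35].
Intermediaries M with M after backup: build, design_review.
Via build — items with X meets build: none.
Via design_review — items with X meets design_review: none.
Union: none.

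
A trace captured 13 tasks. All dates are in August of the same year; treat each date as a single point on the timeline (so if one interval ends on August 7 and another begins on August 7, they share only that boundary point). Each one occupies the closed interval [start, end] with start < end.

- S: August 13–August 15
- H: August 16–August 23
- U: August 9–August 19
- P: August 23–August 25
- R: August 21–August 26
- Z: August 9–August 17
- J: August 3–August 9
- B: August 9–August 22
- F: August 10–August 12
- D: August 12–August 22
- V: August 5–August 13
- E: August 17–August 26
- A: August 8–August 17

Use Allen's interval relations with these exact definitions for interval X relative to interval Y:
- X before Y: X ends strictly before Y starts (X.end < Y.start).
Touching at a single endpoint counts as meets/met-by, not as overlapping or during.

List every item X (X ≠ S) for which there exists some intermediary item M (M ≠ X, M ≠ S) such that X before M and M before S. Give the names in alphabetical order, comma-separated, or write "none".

J

Target S = [August 13, August 15].
Intermediaries M with M before S: F, J.
Via F — items with X before F: J.
Via J — items with X before J: none.
Union: J.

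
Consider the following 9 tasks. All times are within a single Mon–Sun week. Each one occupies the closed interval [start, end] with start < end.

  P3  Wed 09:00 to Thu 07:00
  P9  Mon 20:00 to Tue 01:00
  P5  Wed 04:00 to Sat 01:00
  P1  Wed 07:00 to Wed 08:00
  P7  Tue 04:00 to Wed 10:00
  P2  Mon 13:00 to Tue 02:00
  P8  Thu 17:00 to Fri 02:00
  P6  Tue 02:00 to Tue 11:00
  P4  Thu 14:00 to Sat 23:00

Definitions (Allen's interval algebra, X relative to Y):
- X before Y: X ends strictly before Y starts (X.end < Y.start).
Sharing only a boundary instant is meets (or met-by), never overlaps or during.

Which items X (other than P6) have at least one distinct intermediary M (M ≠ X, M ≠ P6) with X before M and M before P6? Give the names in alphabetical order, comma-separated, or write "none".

none

Target P6 = [Tue 02:00, Tue 11:00].
Intermediaries M with M before P6: P9.
Via P9 — items with X before P9: none.
Union: none.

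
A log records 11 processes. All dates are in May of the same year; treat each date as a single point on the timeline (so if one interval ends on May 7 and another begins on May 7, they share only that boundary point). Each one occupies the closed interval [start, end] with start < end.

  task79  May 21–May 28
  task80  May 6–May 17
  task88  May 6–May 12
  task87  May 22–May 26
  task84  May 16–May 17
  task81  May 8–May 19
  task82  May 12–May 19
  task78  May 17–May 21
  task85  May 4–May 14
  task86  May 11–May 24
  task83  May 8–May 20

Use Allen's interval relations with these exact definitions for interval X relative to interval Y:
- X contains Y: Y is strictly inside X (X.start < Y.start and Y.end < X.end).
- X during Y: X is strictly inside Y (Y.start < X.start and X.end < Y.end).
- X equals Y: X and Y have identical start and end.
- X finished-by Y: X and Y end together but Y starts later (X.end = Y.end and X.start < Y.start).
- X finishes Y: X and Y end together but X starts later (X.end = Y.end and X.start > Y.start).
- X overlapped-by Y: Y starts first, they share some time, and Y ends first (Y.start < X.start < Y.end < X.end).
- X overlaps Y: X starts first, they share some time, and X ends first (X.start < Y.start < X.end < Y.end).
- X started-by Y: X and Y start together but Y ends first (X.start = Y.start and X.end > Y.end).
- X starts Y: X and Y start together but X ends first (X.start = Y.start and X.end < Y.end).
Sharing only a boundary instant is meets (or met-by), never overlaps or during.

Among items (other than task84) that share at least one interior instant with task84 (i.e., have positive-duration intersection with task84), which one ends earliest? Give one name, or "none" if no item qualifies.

Target task84 = [May 16, May 17].
task78 [May 17, May 21] → met-by → excluded.
task79 [May 21, May 28] → after → excluded.
task80 [May 6, May 17] → finished-by → candidate.
task81 [May 8, May 19] → contains → candidate.
task82 [May 12, May 19] → contains → candidate.
task83 [May 8, May 20] → contains → candidate.
task85 [May 4, May 14] → before → excluded.
task86 [May 11, May 24] → contains → candidate.
task87 [May 22, May 26] → after → excluded.
task88 [May 6, May 12] → before → excluded.
Among candidates, earliest end is May 17 → task80.

task80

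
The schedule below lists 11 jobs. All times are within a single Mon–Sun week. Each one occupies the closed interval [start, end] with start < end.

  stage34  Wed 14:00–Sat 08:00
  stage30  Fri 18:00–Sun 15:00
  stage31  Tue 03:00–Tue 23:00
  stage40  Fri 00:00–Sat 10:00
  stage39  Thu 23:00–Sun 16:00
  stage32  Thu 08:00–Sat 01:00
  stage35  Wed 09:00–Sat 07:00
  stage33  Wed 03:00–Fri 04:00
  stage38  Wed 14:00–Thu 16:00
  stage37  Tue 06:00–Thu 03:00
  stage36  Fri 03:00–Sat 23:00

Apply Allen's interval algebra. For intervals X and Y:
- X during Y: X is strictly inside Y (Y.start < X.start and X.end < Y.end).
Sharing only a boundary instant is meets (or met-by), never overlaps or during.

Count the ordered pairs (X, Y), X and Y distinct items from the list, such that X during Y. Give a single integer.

7

Checking all 110 ordered pairs for relation 'during'; matching pairs in alphabetical order:
(stage30, stage39): stage30 during stage39 ✓
(stage32, stage34): stage32 during stage34 ✓
(stage32, stage35): stage32 during stage35 ✓
(stage36, stage39): stage36 during stage39 ✓
(stage38, stage33): stage38 during stage33 ✓
(stage38, stage35): stage38 during stage35 ✓
(stage40, stage39): stage40 during stage39 ✓
Count: 7.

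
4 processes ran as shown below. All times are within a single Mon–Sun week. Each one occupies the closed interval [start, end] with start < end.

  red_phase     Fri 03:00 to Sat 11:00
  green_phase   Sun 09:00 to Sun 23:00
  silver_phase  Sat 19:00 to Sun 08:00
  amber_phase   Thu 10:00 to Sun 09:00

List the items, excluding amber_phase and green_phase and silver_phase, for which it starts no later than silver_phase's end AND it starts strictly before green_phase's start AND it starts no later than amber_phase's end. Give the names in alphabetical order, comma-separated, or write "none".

Conditions: its start is no later than silver_phase's end (X.start <= Sun 08:00) AND its start is strictly before green_phase's start (X.start < Sun 09:00) AND its start is no later than amber_phase's end (X.start <= Sun 09:00).
red_phase: start Fri 03:00 <= Sun 08:00? ✓; start Fri 03:00 < Sun 09:00? ✓; start Fri 03:00 <= Sun 09:00? ✓ → yes.
Result: red_phase.

red_phase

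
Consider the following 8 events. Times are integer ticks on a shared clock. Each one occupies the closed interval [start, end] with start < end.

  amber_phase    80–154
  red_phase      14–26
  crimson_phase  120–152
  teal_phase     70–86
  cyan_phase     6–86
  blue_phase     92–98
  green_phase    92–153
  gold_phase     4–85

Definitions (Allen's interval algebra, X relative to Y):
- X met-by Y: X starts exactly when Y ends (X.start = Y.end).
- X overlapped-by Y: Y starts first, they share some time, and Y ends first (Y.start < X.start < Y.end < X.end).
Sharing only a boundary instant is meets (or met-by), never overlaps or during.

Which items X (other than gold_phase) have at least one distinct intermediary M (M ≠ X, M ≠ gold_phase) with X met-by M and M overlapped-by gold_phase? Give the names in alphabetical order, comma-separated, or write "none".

none

Target gold_phase = [4, 85].
Intermediaries M with M overlapped-by gold_phase: amber_phase, cyan_phase, teal_phase.
Via amber_phase — items with X met-by amber_phase: none.
Via cyan_phase — items with X met-by cyan_phase: none.
Via teal_phase — items with X met-by teal_phase: none.
Union: none.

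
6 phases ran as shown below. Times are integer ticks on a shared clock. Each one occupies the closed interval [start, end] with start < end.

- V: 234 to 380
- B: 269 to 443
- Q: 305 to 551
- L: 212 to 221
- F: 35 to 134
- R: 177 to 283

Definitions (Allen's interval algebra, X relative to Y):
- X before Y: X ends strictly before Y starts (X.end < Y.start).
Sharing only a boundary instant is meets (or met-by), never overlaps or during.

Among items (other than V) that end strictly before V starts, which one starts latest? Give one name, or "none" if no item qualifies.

L

Target V = [234, 380].
B [269, 443] → overlapped-by → excluded.
F [35, 134] → before → candidate.
L [212, 221] → before → candidate.
Q [305, 551] → overlapped-by → excluded.
R [177, 283] → overlaps → excluded.
Among candidates, latest start is 212 → L.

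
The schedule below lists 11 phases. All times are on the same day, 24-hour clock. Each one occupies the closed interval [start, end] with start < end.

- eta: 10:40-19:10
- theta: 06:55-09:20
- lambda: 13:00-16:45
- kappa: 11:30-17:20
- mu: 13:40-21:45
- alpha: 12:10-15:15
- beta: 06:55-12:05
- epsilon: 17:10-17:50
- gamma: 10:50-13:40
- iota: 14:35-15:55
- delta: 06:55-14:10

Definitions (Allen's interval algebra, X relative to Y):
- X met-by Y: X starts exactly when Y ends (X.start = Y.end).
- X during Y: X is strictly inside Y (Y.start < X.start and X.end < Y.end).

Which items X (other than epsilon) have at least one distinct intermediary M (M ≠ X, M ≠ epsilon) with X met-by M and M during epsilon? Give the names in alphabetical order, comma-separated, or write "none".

none

Target epsilon = [17:10, 17:50].
Intermediaries M with M during epsilon: none.
Union: none.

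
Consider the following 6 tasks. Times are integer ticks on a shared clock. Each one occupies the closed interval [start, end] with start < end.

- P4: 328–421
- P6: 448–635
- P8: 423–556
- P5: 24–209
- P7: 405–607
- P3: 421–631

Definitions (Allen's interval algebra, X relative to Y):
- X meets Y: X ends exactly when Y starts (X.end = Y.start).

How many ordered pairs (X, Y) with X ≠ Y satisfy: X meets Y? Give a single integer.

Checking all 30 ordered pairs for relation 'meets'; matching pairs in alphabetical order:
(P4, P3): P4 meets P3 ✓
Count: 1.

1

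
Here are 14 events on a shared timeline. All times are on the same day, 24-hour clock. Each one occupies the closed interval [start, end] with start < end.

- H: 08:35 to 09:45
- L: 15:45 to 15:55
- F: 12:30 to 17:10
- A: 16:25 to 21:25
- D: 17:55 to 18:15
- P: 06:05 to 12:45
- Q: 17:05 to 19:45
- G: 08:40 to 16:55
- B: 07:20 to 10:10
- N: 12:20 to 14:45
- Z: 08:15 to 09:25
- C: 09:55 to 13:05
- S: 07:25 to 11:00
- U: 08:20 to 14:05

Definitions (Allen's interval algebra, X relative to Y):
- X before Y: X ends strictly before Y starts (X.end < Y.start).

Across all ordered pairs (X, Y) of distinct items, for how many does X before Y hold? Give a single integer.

Checking all 182 ordered pairs for relation 'before'; matching pairs in alphabetical order:
(B, A): B before A ✓
(B, D): B before D ✓
(B, F): B before F ✓
(B, L): B before L ✓
(B, N): B before N ✓
(B, Q): B before Q ✓
(C, A): C before A ✓
(C, D): C before D ✓
(C, L): C before L ✓
(C, Q): C before Q ✓
(F, D): F before D ✓
(G, D): G before D ✓
(G, Q): G before Q ✓
(H, A): H before A ✓
(H, C): H before C ✓
(H, D): H before D ✓
(H, F): H before F ✓
(H, L): H before L ✓
(H, N): H before N ✓
(H, Q): H before Q ✓
(L, A): L before A ✓
(L, D): L before D ✓
(L, Q): L before Q ✓
(N, A): N before A ✓
... plus 24 further pairs not listed.
Count: 48.

48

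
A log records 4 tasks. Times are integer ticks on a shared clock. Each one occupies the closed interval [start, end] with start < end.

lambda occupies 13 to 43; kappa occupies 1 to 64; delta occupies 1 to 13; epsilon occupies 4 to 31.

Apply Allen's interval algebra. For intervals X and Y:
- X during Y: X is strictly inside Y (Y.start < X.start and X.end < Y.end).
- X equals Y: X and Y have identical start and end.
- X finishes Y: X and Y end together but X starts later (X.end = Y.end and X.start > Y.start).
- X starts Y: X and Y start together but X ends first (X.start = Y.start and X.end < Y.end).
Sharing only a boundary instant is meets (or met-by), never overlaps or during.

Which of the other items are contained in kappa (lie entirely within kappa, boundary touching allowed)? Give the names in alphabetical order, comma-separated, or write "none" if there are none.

Target kappa = [1, 64].
delta [1, 13] → starts → yes.
epsilon [4, 31] → during → yes.
lambda [13, 43] → during → yes.
Result: delta, epsilon, lambda.

delta, epsilon, lambda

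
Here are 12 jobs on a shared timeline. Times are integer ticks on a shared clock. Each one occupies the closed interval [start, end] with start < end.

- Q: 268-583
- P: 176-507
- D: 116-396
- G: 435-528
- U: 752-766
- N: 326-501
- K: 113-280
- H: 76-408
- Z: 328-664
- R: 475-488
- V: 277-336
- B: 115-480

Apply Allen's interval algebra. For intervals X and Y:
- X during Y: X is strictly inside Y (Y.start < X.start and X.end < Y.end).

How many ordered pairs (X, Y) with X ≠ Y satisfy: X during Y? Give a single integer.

17

Checking all 132 ordered pairs for relation 'during'; matching pairs in alphabetical order:
(D, B): D during B ✓
(D, H): D during H ✓
(G, Q): G during Q ✓
(G, Z): G during Z ✓
(K, H): K during H ✓
(N, P): N during P ✓
(N, Q): N during Q ✓
(R, G): R during G ✓
(R, N): R during N ✓
(R, P): R during P ✓
(R, Q): R during Q ✓
(R, Z): R during Z ✓
(V, B): V during B ✓
(V, D): V during D ✓
(V, H): V during H ✓
(V, P): V during P ✓
(V, Q): V during Q ✓
Count: 17.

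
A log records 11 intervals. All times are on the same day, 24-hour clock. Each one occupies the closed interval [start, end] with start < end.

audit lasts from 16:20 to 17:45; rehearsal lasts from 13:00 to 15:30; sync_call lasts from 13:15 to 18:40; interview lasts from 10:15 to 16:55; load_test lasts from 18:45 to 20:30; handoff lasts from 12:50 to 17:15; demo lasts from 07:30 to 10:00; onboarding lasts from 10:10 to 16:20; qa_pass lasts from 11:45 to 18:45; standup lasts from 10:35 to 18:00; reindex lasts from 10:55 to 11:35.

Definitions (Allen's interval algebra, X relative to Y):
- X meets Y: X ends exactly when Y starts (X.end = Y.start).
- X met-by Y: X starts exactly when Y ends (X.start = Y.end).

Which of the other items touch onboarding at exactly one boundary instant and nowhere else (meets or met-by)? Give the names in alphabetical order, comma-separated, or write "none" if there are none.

audit

Target onboarding = [10:10, 16:20].
audit [16:20, 17:45] → met-by → yes.
demo [07:30, 10:00] → before → no.
handoff [12:50, 17:15] → overlapped-by → no.
interview [10:15, 16:55] → overlapped-by → no.
load_test [18:45, 20:30] → after → no.
qa_pass [11:45, 18:45] → overlapped-by → no.
rehearsal [13:00, 15:30] → during → no.
reindex [10:55, 11:35] → during → no.
standup [10:35, 18:00] → overlapped-by → no.
sync_call [13:15, 18:40] → overlapped-by → no.
Result: audit.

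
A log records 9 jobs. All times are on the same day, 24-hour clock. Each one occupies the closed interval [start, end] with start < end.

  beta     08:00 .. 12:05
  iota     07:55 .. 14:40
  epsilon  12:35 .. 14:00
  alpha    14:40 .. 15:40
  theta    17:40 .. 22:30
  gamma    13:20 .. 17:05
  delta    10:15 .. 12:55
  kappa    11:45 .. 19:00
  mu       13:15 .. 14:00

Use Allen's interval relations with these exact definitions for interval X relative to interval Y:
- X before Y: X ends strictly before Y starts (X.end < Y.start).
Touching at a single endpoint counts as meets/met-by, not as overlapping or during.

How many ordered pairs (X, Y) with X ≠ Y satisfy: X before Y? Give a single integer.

Checking all 72 ordered pairs for relation 'before'; matching pairs in alphabetical order:
(alpha, theta): alpha before theta ✓
(beta, alpha): beta before alpha ✓
(beta, epsilon): beta before epsilon ✓
(beta, gamma): beta before gamma ✓
(beta, mu): beta before mu ✓
(beta, theta): beta before theta ✓
(delta, alpha): delta before alpha ✓
(delta, gamma): delta before gamma ✓
(delta, mu): delta before mu ✓
(delta, theta): delta before theta ✓
(epsilon, alpha): epsilon before alpha ✓
(epsilon, theta): epsilon before theta ✓
(gamma, theta): gamma before theta ✓
(iota, theta): iota before theta ✓
(mu, alpha): mu before alpha ✓
(mu, theta): mu before theta ✓
Count: 16.

16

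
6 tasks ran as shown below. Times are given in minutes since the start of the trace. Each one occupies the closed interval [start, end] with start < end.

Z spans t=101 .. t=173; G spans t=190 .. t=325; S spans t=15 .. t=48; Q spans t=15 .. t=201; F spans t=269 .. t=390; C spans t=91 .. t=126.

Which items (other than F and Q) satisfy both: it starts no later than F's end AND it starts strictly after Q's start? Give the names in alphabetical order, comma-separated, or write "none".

Conditions: its start is no later than F's end (X.start <= t=390) AND its start is strictly after Q's start (X.start > t=15).
C: start t=91 <= t=390? ✓; start t=91 > t=15? ✓ → yes.
G: start t=190 <= t=390? ✓; start t=190 > t=15? ✓ → yes.
S: start t=15 <= t=390? ✓; start t=15 > t=15? ✗ → no.
Z: start t=101 <= t=390? ✓; start t=101 > t=15? ✓ → yes.
Result: C, G, Z.

C, G, Z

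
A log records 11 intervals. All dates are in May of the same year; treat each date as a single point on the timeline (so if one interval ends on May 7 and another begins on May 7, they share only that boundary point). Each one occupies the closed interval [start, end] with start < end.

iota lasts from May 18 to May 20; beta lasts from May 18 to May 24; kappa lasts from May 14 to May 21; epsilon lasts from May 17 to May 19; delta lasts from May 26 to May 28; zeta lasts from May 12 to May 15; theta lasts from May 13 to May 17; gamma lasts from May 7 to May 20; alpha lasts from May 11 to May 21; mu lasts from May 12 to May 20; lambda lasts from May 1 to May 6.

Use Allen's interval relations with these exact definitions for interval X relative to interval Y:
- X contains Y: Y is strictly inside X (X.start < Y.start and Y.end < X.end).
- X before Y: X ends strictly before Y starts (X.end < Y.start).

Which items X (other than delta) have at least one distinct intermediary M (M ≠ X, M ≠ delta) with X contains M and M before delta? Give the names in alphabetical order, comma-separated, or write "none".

alpha, gamma, kappa, mu

Target delta = [May 26, May 28].
Intermediaries M with M before delta: alpha, beta, epsilon, gamma, iota, kappa, lambda, mu, theta, zeta.
Via alpha — items with X contains alpha: none.
Via beta — items with X contains beta: none.
Via epsilon — items with X contains epsilon: alpha, gamma, kappa, mu.
Via gamma — items with X contains gamma: none.
Via iota — items with X contains iota: alpha, kappa.
Via kappa — items with X contains kappa: none.
Via lambda — items with X contains lambda: none.
Via mu — items with X contains mu: alpha.
Via theta — items with X contains theta: alpha, gamma, mu.
Via zeta — items with X contains zeta: alpha, gamma.
Union: alpha, gamma, kappa, mu.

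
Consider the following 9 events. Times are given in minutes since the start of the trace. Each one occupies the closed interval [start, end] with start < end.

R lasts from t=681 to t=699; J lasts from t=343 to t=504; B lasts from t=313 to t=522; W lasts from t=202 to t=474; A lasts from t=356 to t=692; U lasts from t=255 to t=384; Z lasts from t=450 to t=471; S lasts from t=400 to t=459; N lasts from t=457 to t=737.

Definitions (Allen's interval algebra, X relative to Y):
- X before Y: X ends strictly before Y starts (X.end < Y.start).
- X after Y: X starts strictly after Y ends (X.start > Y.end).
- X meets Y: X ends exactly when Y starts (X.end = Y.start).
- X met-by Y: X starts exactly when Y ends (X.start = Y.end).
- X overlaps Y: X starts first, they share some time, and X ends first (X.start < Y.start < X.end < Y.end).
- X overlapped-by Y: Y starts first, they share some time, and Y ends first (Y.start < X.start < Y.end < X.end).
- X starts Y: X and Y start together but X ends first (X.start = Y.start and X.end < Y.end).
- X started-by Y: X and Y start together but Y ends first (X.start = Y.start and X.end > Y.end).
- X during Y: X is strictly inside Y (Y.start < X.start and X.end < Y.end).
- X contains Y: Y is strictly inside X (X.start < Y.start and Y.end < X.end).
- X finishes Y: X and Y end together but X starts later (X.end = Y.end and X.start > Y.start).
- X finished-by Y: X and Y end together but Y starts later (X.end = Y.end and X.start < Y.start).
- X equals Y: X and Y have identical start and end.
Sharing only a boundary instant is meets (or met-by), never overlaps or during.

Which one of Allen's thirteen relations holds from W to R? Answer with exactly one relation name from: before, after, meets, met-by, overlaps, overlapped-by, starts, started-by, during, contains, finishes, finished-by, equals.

W = [t=202, t=474]; R = [t=681, t=699].
Compare endpoints: W.start < R.start, W.start < R.end, W.end < R.start, W.end < R.end.
That pattern is 'before'.

before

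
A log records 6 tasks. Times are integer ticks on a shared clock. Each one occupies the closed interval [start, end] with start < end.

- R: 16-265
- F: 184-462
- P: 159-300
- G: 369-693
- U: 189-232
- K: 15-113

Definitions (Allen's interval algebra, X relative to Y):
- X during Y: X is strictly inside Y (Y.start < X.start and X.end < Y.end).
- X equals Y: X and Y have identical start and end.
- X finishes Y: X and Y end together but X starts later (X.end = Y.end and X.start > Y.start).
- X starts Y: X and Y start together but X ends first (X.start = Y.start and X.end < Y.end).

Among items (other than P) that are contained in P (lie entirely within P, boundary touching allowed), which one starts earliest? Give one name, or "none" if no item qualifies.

Target P = [159, 300].
F [184, 462] → overlapped-by → excluded.
G [369, 693] → after → excluded.
K [15, 113] → before → excluded.
R [16, 265] → overlaps → excluded.
U [189, 232] → during → candidate.
Among candidates, earliest start is 189 → U.

U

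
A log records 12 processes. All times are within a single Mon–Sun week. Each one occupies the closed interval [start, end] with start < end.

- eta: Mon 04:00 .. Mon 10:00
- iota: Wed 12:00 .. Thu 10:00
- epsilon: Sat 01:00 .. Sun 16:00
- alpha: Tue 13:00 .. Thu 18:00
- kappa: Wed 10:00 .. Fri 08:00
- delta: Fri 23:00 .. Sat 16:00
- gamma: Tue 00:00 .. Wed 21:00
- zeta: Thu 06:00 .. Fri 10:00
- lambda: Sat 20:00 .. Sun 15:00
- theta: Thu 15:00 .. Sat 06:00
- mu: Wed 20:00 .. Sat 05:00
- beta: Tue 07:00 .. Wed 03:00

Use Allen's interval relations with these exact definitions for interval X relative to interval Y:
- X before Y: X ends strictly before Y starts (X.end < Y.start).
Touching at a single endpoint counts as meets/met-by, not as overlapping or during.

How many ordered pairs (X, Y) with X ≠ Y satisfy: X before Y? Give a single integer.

Checking all 132 ordered pairs for relation 'before'; matching pairs in alphabetical order:
(alpha, delta): alpha before delta ✓
(alpha, epsilon): alpha before epsilon ✓
(alpha, lambda): alpha before lambda ✓
(beta, delta): beta before delta ✓
(beta, epsilon): beta before epsilon ✓
(beta, iota): beta before iota ✓
(beta, kappa): beta before kappa ✓
(beta, lambda): beta before lambda ✓
(beta, mu): beta before mu ✓
(beta, theta): beta before theta ✓
(beta, zeta): beta before zeta ✓
(delta, lambda): delta before lambda ✓
(eta, alpha): eta before alpha ✓
(eta, beta): eta before beta ✓
(eta, delta): eta before delta ✓
(eta, epsilon): eta before epsilon ✓
(eta, gamma): eta before gamma ✓
(eta, iota): eta before iota ✓
(eta, kappa): eta before kappa ✓
(eta, lambda): eta before lambda ✓
(eta, mu): eta before mu ✓
(eta, theta): eta before theta ✓
(eta, zeta): eta before zeta ✓
(gamma, delta): gamma before delta ✓
... plus 16 further pairs not listed.
Count: 40.

40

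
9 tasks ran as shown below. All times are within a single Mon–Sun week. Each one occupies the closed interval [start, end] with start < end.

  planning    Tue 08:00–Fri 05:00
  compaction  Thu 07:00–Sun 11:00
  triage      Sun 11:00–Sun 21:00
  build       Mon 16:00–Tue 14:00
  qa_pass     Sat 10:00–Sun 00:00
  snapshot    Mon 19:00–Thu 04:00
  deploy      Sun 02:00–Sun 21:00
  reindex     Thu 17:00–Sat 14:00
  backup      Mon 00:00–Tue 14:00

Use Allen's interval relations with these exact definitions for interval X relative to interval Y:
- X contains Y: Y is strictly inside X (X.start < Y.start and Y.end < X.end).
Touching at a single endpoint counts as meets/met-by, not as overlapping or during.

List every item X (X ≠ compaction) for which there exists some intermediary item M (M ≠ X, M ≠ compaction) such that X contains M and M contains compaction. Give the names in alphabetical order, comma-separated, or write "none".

Target compaction = [Thu 07:00, Sun 11:00].
Intermediaries M with M contains compaction: none.
Union: none.

none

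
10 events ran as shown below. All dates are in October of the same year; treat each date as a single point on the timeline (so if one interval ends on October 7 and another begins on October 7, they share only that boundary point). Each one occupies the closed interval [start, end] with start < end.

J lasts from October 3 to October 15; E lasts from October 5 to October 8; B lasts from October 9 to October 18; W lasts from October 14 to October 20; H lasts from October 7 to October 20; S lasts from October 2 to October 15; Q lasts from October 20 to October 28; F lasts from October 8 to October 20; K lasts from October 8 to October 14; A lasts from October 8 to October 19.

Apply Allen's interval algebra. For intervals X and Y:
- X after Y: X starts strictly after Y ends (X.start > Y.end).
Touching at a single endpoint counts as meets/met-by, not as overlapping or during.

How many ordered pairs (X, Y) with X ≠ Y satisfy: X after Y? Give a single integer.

Checking all 90 ordered pairs for relation 'after'; matching pairs in alphabetical order:
(B, E): B after E ✓
(Q, A): Q after A ✓
(Q, B): Q after B ✓
(Q, E): Q after E ✓
(Q, J): Q after J ✓
(Q, K): Q after K ✓
(Q, S): Q after S ✓
(W, E): W after E ✓
Count: 8.

8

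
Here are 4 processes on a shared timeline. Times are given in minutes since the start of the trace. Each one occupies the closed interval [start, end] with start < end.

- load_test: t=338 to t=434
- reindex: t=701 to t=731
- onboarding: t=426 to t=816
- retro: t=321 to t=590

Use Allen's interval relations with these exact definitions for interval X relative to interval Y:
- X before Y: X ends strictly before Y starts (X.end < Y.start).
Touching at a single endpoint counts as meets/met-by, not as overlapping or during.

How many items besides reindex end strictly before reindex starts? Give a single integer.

Target reindex = [t=701, t=731].
load_test [t=338, t=434] → before → counts.
onboarding [t=426, t=816] → contains → no.
retro [t=321, t=590] → before → counts.
Total: 2.

2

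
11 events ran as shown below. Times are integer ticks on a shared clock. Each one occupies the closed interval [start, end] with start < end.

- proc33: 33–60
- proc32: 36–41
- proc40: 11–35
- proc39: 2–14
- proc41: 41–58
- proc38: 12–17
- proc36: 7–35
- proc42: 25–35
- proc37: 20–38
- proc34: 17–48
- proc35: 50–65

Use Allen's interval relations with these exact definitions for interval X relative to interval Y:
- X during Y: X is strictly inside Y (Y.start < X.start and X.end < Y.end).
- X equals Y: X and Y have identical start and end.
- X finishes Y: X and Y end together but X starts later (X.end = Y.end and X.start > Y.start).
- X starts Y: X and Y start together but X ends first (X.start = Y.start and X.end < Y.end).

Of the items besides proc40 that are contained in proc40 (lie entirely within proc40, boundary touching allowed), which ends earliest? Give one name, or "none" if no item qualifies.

proc38

Target proc40 = [11, 35].
proc32 [36, 41] → after → excluded.
proc33 [33, 60] → overlapped-by → excluded.
proc34 [17, 48] → overlapped-by → excluded.
proc35 [50, 65] → after → excluded.
proc36 [7, 35] → finished-by → excluded.
proc37 [20, 38] → overlapped-by → excluded.
proc38 [12, 17] → during → candidate.
proc39 [2, 14] → overlaps → excluded.
proc41 [41, 58] → after → excluded.
proc42 [25, 35] → finishes → candidate.
Among candidates, earliest end is 17 → proc38.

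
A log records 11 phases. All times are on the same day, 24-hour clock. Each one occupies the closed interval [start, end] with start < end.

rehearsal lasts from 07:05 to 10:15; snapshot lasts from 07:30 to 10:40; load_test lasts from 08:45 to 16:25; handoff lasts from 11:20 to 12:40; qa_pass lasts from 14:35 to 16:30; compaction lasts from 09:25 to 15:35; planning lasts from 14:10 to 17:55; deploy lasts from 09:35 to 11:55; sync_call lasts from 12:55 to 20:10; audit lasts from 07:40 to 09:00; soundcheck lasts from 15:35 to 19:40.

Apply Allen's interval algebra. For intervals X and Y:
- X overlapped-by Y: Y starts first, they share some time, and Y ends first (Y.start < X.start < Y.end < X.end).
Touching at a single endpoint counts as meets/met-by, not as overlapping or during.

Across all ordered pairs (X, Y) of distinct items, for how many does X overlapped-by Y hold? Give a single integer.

Checking all 110 ordered pairs for relation 'overlapped-by'; matching pairs in alphabetical order:
(compaction, rehearsal): compaction overlapped-by rehearsal ✓
(compaction, snapshot): compaction overlapped-by snapshot ✓
(deploy, rehearsal): deploy overlapped-by rehearsal ✓
(deploy, snapshot): deploy overlapped-by snapshot ✓
(handoff, deploy): handoff overlapped-by deploy ✓
(load_test, audit): load_test overlapped-by audit ✓
(load_test, rehearsal): load_test overlapped-by rehearsal ✓
(load_test, snapshot): load_test overlapped-by snapshot ✓
(planning, compaction): planning overlapped-by compaction ✓
(planning, load_test): planning overlapped-by load_test ✓
(qa_pass, compaction): qa_pass overlapped-by compaction ✓
(qa_pass, load_test): qa_pass overlapped-by load_test ✓
(snapshot, rehearsal): snapshot overlapped-by rehearsal ✓
(soundcheck, load_test): soundcheck overlapped-by load_test ✓
(soundcheck, planning): soundcheck overlapped-by planning ✓
(soundcheck, qa_pass): soundcheck overlapped-by qa_pass ✓
(sync_call, compaction): sync_call overlapped-by compaction ✓
(sync_call, load_test): sync_call overlapped-by load_test ✓
Count: 18.

18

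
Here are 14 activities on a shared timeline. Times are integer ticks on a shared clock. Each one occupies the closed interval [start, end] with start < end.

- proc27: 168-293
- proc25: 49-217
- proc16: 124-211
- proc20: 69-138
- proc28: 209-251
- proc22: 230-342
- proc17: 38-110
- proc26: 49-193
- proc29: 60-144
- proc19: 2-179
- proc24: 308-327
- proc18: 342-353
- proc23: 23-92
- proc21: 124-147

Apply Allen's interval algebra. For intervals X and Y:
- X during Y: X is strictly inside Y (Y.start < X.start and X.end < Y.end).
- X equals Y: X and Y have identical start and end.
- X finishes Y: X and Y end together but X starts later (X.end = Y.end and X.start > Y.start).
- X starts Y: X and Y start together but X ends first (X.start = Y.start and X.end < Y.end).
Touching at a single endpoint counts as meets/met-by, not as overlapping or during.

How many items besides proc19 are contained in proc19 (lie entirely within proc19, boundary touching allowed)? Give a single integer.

5

Target proc19 = [2, 179].
proc16 [124, 211] → overlapped-by → no.
proc17 [38, 110] → during → counts.
proc18 [342, 353] → after → no.
proc20 [69, 138] → during → counts.
proc21 [124, 147] → during → counts.
proc22 [230, 342] → after → no.
proc23 [23, 92] → during → counts.
proc24 [308, 327] → after → no.
proc25 [49, 217] → overlapped-by → no.
proc26 [49, 193] → overlapped-by → no.
proc27 [168, 293] → overlapped-by → no.
proc28 [209, 251] → after → no.
proc29 [60, 144] → during → counts.
Total: 5.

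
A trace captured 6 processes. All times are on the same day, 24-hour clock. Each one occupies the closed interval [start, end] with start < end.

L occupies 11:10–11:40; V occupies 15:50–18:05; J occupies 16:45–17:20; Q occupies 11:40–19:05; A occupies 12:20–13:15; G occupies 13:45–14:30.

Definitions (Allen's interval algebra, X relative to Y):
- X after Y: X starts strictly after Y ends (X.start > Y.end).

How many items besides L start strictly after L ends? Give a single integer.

Target L = [11:10, 11:40].
A [12:20, 13:15] → after → counts.
G [13:45, 14:30] → after → counts.
J [16:45, 17:20] → after → counts.
Q [11:40, 19:05] → met-by → no.
V [15:50, 18:05] → after → counts.
Total: 4.

4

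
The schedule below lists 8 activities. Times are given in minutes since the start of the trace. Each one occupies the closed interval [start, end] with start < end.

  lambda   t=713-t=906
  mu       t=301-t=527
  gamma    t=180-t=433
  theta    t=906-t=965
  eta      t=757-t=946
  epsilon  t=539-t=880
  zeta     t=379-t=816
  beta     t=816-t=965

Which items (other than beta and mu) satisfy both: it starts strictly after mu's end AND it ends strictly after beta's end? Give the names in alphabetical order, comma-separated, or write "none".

none

Conditions: its start is strictly after mu's end (X.start > t=527) AND its end is strictly after beta's end (X.end > t=965).
epsilon: start t=539 > t=527? ✓; end t=880 > t=965? ✗ → no.
eta: start t=757 > t=527? ✓; end t=946 > t=965? ✗ → no.
gamma: start t=180 > t=527? ✗; end t=433 > t=965? ✗ → no.
lambda: start t=713 > t=527? ✓; end t=906 > t=965? ✗ → no.
theta: start t=906 > t=527? ✓; end t=965 > t=965? ✗ → no.
zeta: start t=379 > t=527? ✗; end t=816 > t=965? ✗ → no.
Result: none.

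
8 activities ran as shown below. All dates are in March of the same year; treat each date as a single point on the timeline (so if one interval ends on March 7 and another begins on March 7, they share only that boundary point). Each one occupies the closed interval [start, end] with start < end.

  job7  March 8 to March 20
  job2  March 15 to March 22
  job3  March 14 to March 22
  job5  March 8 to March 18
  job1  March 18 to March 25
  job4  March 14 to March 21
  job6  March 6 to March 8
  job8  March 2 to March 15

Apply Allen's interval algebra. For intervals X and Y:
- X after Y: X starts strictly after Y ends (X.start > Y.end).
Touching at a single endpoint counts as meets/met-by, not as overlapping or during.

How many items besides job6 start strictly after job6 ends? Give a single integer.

Target job6 = [March 6, March 8].
job1 [March 18, March 25] → after → counts.
job2 [March 15, March 22] → after → counts.
job3 [March 14, March 22] → after → counts.
job4 [March 14, March 21] → after → counts.
job5 [March 8, March 18] → met-by → no.
job7 [March 8, March 20] → met-by → no.
job8 [March 2, March 15] → contains → no.
Total: 4.

4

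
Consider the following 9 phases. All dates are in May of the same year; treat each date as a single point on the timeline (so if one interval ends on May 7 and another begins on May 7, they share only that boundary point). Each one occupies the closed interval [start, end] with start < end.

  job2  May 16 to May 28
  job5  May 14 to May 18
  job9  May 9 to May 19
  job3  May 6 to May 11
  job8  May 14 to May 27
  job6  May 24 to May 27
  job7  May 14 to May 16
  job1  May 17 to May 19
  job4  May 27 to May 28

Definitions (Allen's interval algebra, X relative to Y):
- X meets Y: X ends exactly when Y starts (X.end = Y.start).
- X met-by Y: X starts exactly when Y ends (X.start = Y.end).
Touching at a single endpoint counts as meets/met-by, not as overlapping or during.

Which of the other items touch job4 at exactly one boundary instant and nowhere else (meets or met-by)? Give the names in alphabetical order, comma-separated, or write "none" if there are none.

job6, job8

Target job4 = [May 27, May 28].
job1 [May 17, May 19] → before → no.
job2 [May 16, May 28] → finished-by → no.
job3 [May 6, May 11] → before → no.
job5 [May 14, May 18] → before → no.
job6 [May 24, May 27] → meets → yes.
job7 [May 14, May 16] → before → no.
job8 [May 14, May 27] → meets → yes.
job9 [May 9, May 19] → before → no.
Result: job6, job8.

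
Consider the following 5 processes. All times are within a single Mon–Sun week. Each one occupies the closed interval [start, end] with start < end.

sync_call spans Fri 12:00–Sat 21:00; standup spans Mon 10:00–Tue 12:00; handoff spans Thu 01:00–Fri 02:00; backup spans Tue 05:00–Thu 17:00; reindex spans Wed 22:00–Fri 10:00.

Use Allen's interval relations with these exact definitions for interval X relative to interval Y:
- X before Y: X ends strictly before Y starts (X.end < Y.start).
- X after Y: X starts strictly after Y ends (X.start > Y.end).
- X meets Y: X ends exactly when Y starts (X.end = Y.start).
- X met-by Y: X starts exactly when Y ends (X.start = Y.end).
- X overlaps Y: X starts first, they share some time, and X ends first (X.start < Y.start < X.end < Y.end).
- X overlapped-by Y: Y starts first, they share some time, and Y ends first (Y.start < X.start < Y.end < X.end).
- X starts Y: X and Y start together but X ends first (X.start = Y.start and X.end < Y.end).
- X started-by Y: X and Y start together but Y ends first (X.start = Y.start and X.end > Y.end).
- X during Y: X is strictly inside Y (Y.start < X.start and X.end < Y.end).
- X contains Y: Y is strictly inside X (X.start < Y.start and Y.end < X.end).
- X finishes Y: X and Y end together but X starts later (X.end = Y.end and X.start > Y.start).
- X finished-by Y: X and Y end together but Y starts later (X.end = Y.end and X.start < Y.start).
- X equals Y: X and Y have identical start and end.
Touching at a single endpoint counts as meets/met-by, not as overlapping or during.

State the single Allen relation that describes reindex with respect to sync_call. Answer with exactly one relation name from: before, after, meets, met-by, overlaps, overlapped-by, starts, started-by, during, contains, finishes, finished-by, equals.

reindex = [Wed 22:00, Fri 10:00]; sync_call = [Fri 12:00, Sat 21:00].
Compare endpoints: reindex.start < sync_call.start, reindex.start < sync_call.end, reindex.end < sync_call.start, reindex.end < sync_call.end.
That pattern is 'before'.

before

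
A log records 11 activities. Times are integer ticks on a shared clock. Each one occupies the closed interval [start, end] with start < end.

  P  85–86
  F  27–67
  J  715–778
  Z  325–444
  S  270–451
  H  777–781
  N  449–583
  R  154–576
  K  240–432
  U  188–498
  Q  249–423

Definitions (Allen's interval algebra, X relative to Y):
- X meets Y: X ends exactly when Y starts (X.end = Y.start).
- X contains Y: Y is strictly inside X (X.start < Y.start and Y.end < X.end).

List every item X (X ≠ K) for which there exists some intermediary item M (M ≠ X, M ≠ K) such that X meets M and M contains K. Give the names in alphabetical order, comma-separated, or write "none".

none

Target K = [240, 432].
Intermediaries M with M contains K: R, U.
Via R — items with X meets R: none.
Via U — items with X meets U: none.
Union: none.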